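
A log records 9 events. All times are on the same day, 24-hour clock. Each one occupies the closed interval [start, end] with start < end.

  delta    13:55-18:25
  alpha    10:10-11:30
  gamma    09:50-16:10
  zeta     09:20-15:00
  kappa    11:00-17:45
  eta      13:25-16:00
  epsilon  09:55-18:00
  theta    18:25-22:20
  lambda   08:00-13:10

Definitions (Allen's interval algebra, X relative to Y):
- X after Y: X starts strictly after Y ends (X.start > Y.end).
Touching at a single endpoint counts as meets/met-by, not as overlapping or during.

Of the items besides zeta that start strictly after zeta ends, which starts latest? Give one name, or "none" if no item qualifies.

theta

Target zeta = [09:20, 15:00].
alpha [10:10, 11:30] → during → excluded.
delta [13:55, 18:25] → overlapped-by → excluded.
epsilon [09:55, 18:00] → overlapped-by → excluded.
eta [13:25, 16:00] → overlapped-by → excluded.
gamma [09:50, 16:10] → overlapped-by → excluded.
kappa [11:00, 17:45] → overlapped-by → excluded.
lambda [08:00, 13:10] → overlaps → excluded.
theta [18:25, 22:20] → after → candidate.
Among candidates, latest start is 18:25 → theta.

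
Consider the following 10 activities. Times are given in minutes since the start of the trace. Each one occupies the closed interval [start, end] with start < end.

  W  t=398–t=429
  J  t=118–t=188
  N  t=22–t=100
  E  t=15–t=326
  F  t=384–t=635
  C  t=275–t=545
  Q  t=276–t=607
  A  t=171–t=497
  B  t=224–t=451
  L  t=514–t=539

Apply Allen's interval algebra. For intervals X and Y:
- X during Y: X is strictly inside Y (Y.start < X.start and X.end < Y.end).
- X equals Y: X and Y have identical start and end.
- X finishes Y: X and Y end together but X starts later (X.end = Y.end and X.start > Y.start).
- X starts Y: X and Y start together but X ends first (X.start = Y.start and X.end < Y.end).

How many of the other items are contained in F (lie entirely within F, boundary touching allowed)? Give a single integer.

2

Target F = [t=384, t=635].
A [t=171, t=497] → overlaps → no.
B [t=224, t=451] → overlaps → no.
C [t=275, t=545] → overlaps → no.
E [t=15, t=326] → before → no.
J [t=118, t=188] → before → no.
L [t=514, t=539] → during → counts.
N [t=22, t=100] → before → no.
Q [t=276, t=607] → overlaps → no.
W [t=398, t=429] → during → counts.
Total: 2.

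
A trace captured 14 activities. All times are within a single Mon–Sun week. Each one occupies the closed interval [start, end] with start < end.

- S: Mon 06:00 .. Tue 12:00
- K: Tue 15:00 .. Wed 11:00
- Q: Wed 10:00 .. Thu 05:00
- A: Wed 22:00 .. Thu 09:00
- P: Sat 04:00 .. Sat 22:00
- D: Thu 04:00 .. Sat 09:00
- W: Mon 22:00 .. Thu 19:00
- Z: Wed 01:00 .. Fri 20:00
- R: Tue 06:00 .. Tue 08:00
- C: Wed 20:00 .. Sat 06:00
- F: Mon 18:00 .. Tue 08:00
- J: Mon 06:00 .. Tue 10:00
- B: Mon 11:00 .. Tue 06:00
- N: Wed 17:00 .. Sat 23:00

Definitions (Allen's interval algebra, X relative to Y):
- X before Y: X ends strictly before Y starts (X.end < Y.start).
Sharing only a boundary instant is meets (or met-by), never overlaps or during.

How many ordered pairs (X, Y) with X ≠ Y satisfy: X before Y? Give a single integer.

49

Checking all 182 ordered pairs for relation 'before'; matching pairs in alphabetical order:
(A, P): A before P ✓
(B, A): B before A ✓
(B, C): B before C ✓
(B, D): B before D ✓
(B, K): B before K ✓
(B, N): B before N ✓
(B, P): B before P ✓
(B, Q): B before Q ✓
(B, Z): B before Z ✓
(F, A): F before A ✓
(F, C): F before C ✓
(F, D): F before D ✓
(F, K): F before K ✓
(F, N): F before N ✓
(F, P): F before P ✓
(F, Q): F before Q ✓
(F, Z): F before Z ✓
(J, A): J before A ✓
(J, C): J before C ✓
(J, D): J before D ✓
(J, K): J before K ✓
(J, N): J before N ✓
(J, P): J before P ✓
(J, Q): J before Q ✓
... plus 25 further pairs not listed.
Count: 49.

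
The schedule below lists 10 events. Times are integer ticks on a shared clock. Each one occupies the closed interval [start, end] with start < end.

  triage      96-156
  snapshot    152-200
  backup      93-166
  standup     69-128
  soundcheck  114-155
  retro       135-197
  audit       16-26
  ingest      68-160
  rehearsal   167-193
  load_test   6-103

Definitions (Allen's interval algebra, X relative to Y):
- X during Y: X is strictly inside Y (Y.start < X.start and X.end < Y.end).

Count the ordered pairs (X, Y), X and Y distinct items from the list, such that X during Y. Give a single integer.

9

Checking all 90 ordered pairs for relation 'during'; matching pairs in alphabetical order:
(audit, load_test): audit during load_test ✓
(rehearsal, retro): rehearsal during retro ✓
(rehearsal, snapshot): rehearsal during snapshot ✓
(soundcheck, backup): soundcheck during backup ✓
(soundcheck, ingest): soundcheck during ingest ✓
(soundcheck, triage): soundcheck during triage ✓
(standup, ingest): standup during ingest ✓
(triage, backup): triage during backup ✓
(triage, ingest): triage during ingest ✓
Count: 9.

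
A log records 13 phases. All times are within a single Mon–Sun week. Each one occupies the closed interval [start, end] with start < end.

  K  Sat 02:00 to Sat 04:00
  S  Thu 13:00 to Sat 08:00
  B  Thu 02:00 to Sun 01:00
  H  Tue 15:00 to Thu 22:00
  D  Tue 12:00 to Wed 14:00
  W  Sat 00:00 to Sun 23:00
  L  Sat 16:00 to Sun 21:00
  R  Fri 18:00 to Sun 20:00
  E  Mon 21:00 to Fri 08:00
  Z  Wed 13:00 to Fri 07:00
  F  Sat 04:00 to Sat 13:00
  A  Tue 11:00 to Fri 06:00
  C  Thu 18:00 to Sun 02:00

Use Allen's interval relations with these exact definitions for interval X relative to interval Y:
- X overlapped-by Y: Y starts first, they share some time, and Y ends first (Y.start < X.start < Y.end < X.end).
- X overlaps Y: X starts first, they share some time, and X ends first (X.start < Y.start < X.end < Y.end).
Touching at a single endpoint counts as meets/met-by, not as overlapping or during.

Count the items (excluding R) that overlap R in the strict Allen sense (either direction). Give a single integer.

Target R = [Fri 18:00, Sun 20:00].
A [Tue 11:00, Fri 06:00] → before → no.
B [Thu 02:00, Sun 01:00] → overlaps → counts.
C [Thu 18:00, Sun 02:00] → overlaps → counts.
D [Tue 12:00, Wed 14:00] → before → no.
E [Mon 21:00, Fri 08:00] → before → no.
F [Sat 04:00, Sat 13:00] → during → no.
H [Tue 15:00, Thu 22:00] → before → no.
K [Sat 02:00, Sat 04:00] → during → no.
L [Sat 16:00, Sun 21:00] → overlapped-by → counts.
S [Thu 13:00, Sat 08:00] → overlaps → counts.
W [Sat 00:00, Sun 23:00] → overlapped-by → counts.
Z [Wed 13:00, Fri 07:00] → before → no.
Total: 5.

5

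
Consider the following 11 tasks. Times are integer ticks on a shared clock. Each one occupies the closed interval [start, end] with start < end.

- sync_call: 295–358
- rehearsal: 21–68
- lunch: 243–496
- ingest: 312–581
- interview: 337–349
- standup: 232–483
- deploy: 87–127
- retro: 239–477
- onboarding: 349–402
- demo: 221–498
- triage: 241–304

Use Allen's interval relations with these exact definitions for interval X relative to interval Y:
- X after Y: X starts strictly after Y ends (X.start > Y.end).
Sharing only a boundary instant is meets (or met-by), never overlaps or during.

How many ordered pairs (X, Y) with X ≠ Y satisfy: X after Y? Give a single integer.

22

Checking all 110 ordered pairs for relation 'after'; matching pairs in alphabetical order:
(demo, deploy): demo after deploy ✓
(demo, rehearsal): demo after rehearsal ✓
(deploy, rehearsal): deploy after rehearsal ✓
(ingest, deploy): ingest after deploy ✓
(ingest, rehearsal): ingest after rehearsal ✓
(ingest, triage): ingest after triage ✓
(interview, deploy): interview after deploy ✓
(interview, rehearsal): interview after rehearsal ✓
(interview, triage): interview after triage ✓
(lunch, deploy): lunch after deploy ✓
(lunch, rehearsal): lunch after rehearsal ✓
(onboarding, deploy): onboarding after deploy ✓
(onboarding, rehearsal): onboarding after rehearsal ✓
(onboarding, triage): onboarding after triage ✓
(retro, deploy): retro after deploy ✓
(retro, rehearsal): retro after rehearsal ✓
(standup, deploy): standup after deploy ✓
(standup, rehearsal): standup after rehearsal ✓
(sync_call, deploy): sync_call after deploy ✓
(sync_call, rehearsal): sync_call after rehearsal ✓
(triage, deploy): triage after deploy ✓
(triage, rehearsal): triage after rehearsal ✓
Count: 22.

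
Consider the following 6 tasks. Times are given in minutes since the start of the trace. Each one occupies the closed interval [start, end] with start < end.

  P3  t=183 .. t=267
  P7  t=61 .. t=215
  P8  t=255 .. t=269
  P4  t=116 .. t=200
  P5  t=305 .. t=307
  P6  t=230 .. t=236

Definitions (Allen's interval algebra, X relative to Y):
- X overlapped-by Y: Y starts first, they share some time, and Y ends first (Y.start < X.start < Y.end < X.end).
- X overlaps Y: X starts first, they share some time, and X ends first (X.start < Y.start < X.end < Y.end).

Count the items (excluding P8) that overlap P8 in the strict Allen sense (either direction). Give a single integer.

Target P8 = [t=255, t=269].
P3 [t=183, t=267] → overlaps → counts.
P4 [t=116, t=200] → before → no.
P5 [t=305, t=307] → after → no.
P6 [t=230, t=236] → before → no.
P7 [t=61, t=215] → before → no.
Total: 1.

1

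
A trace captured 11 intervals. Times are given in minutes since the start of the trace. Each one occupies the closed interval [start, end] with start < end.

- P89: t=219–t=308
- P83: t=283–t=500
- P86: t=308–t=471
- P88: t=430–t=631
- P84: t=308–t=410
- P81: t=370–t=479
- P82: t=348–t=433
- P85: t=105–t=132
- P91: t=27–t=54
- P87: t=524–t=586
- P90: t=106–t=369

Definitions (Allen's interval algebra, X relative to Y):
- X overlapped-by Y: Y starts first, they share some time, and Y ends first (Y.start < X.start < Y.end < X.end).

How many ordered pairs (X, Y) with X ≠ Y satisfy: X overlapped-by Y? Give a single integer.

Checking all 110 ordered pairs for relation 'overlapped-by'; matching pairs in alphabetical order:
(P81, P82): P81 overlapped-by P82 ✓
(P81, P84): P81 overlapped-by P84 ✓
(P81, P86): P81 overlapped-by P86 ✓
(P82, P84): P82 overlapped-by P84 ✓
(P82, P90): P82 overlapped-by P90 ✓
(P83, P89): P83 overlapped-by P89 ✓
(P83, P90): P83 overlapped-by P90 ✓
(P84, P90): P84 overlapped-by P90 ✓
(P86, P90): P86 overlapped-by P90 ✓
(P88, P81): P88 overlapped-by P81 ✓
(P88, P82): P88 overlapped-by P82 ✓
(P88, P83): P88 overlapped-by P83 ✓
(P88, P86): P88 overlapped-by P86 ✓
(P90, P85): P90 overlapped-by P85 ✓
Count: 14.

14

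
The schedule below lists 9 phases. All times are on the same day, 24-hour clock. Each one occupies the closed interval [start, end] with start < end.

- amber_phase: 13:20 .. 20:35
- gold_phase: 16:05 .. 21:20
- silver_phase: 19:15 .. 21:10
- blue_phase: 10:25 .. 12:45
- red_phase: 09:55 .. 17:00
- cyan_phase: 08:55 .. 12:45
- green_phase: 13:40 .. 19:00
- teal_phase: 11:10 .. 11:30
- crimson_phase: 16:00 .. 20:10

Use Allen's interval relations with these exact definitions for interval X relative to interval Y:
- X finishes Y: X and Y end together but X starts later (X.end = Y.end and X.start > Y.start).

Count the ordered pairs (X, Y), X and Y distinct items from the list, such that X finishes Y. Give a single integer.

1

Checking all 72 ordered pairs for relation 'finishes'; matching pairs in alphabetical order:
(blue_phase, cyan_phase): blue_phase finishes cyan_phase ✓
Count: 1.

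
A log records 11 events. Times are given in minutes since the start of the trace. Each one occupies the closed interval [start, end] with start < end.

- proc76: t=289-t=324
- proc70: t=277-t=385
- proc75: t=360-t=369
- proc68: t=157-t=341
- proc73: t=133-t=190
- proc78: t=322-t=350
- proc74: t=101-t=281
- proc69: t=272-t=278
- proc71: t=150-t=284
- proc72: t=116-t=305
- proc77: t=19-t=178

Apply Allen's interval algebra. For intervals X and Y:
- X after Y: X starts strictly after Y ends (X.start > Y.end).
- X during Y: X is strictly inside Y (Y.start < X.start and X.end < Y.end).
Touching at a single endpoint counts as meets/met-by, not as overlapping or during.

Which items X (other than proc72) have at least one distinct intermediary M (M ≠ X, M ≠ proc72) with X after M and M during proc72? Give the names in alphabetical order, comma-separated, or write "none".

proc69, proc70, proc75, proc76, proc78

Target proc72 = [t=116, t=305].
Intermediaries M with M during proc72: proc69, proc71, proc73.
Via proc69 — items with X after proc69: proc75, proc76, proc78.
Via proc71 — items with X after proc71: proc75, proc76, proc78.
Via proc73 — items with X after proc73: proc69, proc70, proc75, proc76, proc78.
Union: proc69, proc70, proc75, proc76, proc78.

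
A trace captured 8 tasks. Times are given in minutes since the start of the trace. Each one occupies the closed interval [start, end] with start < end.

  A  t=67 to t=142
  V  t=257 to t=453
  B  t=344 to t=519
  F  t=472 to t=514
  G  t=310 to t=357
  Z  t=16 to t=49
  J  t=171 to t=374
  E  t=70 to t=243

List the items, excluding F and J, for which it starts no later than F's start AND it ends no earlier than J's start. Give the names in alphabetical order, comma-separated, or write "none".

Conditions: its start is no later than F's start (X.start <= t=472) AND its end is no earlier than J's start (X.end >= t=171).
A: start t=67 <= t=472? ✓; end t=142 >= t=171? ✗ → no.
B: start t=344 <= t=472? ✓; end t=519 >= t=171? ✓ → yes.
E: start t=70 <= t=472? ✓; end t=243 >= t=171? ✓ → yes.
G: start t=310 <= t=472? ✓; end t=357 >= t=171? ✓ → yes.
V: start t=257 <= t=472? ✓; end t=453 >= t=171? ✓ → yes.
Z: start t=16 <= t=472? ✓; end t=49 >= t=171? ✗ → no.
Result: B, E, G, V.

B, E, G, V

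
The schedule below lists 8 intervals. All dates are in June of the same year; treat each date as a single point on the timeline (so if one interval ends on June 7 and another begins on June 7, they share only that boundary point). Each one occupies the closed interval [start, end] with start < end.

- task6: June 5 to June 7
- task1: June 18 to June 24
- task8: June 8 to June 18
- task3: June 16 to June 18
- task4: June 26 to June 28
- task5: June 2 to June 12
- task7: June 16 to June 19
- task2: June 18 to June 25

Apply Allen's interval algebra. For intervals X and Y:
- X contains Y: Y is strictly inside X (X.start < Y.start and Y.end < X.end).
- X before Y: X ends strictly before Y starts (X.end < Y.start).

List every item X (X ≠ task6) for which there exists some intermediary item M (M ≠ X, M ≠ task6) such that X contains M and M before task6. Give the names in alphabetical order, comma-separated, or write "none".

Target task6 = [June 5, June 7].
Intermediaries M with M before task6: none.
Union: none.

none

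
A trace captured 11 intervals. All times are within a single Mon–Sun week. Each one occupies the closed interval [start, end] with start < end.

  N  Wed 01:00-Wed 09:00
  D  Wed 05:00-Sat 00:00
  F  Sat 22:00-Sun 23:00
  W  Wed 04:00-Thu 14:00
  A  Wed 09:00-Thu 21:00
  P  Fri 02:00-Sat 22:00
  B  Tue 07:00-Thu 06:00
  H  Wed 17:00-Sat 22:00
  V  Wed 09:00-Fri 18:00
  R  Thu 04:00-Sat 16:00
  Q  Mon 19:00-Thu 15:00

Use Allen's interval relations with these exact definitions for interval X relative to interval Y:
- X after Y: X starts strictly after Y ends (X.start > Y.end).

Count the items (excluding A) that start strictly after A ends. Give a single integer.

2

Target A = [Wed 09:00, Thu 21:00].
B [Tue 07:00, Thu 06:00] → overlaps → no.
D [Wed 05:00, Sat 00:00] → contains → no.
F [Sat 22:00, Sun 23:00] → after → counts.
H [Wed 17:00, Sat 22:00] → overlapped-by → no.
N [Wed 01:00, Wed 09:00] → meets → no.
P [Fri 02:00, Sat 22:00] → after → counts.
Q [Mon 19:00, Thu 15:00] → overlaps → no.
R [Thu 04:00, Sat 16:00] → overlapped-by → no.
V [Wed 09:00, Fri 18:00] → started-by → no.
W [Wed 04:00, Thu 14:00] → overlaps → no.
Total: 2.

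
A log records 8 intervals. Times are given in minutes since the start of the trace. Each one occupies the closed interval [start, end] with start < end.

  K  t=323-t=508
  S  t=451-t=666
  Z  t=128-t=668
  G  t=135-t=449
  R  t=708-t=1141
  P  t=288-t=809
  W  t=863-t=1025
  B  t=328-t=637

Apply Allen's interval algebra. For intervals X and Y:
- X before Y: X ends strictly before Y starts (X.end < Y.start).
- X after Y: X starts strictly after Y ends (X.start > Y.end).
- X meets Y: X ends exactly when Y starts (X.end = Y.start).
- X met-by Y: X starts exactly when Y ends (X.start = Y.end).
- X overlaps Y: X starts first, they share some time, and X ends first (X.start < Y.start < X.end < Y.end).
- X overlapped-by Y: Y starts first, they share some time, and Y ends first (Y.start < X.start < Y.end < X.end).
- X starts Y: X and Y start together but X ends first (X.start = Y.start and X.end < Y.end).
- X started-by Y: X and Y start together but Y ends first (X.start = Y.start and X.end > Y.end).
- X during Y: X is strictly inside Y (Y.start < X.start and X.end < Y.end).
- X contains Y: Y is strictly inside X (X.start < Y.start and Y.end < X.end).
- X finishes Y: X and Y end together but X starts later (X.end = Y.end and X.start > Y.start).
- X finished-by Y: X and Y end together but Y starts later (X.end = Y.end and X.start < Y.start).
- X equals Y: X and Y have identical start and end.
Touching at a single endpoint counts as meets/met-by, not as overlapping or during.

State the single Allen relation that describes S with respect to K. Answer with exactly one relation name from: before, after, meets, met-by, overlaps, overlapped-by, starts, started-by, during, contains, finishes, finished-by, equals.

overlapped-by

S = [t=451, t=666]; K = [t=323, t=508].
Compare endpoints: S.start > K.start, S.start < K.end, S.end > K.start, S.end > K.end.
That pattern is 'overlapped-by'.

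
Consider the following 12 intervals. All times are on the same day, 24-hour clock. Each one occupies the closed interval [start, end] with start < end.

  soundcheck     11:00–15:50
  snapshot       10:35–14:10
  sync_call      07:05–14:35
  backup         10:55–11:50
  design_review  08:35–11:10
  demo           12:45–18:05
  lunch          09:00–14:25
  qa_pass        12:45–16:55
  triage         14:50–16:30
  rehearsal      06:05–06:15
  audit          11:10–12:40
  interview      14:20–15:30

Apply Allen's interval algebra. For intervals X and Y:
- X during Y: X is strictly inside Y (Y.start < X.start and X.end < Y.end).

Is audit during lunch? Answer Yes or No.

Yes

audit = [11:10, 12:40], lunch = [09:00, 14:25].
Actual relation of audit to lunch: during.
Asked whether 'during' holds → Yes.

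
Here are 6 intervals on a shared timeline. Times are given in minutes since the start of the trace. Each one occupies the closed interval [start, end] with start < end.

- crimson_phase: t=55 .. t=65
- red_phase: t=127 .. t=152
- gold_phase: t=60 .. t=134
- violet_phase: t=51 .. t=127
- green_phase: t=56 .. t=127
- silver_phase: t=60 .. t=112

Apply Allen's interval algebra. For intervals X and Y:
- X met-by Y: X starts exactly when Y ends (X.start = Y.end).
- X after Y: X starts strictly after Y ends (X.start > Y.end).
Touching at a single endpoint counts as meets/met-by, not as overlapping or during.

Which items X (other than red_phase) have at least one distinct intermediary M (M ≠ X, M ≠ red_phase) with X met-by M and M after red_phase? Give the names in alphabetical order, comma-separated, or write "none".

Target red_phase = [t=127, t=152].
Intermediaries M with M after red_phase: none.
Union: none.

none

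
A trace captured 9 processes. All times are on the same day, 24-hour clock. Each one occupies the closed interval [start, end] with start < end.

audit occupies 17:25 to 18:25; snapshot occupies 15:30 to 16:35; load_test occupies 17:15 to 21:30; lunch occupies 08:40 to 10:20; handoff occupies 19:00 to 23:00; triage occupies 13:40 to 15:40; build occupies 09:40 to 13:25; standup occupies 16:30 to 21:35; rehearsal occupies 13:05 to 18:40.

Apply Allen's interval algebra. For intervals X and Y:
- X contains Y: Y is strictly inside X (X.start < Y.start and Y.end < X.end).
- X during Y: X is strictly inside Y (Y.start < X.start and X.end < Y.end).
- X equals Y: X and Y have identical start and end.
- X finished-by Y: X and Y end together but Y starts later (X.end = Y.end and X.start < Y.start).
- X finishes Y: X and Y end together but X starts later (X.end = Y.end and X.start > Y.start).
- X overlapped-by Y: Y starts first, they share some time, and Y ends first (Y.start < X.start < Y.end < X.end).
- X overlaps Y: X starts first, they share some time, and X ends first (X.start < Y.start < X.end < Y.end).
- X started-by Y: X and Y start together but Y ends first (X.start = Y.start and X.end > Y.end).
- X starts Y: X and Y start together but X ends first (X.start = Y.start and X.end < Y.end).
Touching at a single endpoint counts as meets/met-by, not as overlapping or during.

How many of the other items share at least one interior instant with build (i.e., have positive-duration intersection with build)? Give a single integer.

2

Target build = [09:40, 13:25].
audit [17:25, 18:25] → after → no.
handoff [19:00, 23:00] → after → no.
load_test [17:15, 21:30] → after → no.
lunch [08:40, 10:20] → overlaps → counts.
rehearsal [13:05, 18:40] → overlapped-by → counts.
snapshot [15:30, 16:35] → after → no.
standup [16:30, 21:35] → after → no.
triage [13:40, 15:40] → after → no.
Total: 2.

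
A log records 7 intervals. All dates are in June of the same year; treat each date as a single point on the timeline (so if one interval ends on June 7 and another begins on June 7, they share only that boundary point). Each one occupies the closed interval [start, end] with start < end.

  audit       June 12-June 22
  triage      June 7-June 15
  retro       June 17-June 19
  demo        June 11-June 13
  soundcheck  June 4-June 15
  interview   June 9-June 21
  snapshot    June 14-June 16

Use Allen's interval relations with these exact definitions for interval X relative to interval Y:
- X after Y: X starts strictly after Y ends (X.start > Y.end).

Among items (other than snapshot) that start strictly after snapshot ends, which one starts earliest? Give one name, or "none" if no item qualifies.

retro

Target snapshot = [June 14, June 16].
audit [June 12, June 22] → contains → excluded.
demo [June 11, June 13] → before → excluded.
interview [June 9, June 21] → contains → excluded.
retro [June 17, June 19] → after → candidate.
soundcheck [June 4, June 15] → overlaps → excluded.
triage [June 7, June 15] → overlaps → excluded.
Among candidates, earliest start is June 17 → retro.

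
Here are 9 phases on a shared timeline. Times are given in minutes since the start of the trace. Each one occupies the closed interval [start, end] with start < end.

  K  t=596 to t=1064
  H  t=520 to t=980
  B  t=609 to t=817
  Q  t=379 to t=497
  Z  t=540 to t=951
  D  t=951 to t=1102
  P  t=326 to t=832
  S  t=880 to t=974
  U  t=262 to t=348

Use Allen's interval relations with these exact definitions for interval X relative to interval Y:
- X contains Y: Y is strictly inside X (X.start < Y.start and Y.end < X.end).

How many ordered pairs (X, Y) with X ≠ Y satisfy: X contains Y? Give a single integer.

Checking all 72 ordered pairs for relation 'contains'; matching pairs in alphabetical order:
(H, B): H contains B ✓
(H, S): H contains S ✓
(H, Z): H contains Z ✓
(K, B): K contains B ✓
(K, S): K contains S ✓
(P, B): P contains B ✓
(P, Q): P contains Q ✓
(Z, B): Z contains B ✓
Count: 8.

8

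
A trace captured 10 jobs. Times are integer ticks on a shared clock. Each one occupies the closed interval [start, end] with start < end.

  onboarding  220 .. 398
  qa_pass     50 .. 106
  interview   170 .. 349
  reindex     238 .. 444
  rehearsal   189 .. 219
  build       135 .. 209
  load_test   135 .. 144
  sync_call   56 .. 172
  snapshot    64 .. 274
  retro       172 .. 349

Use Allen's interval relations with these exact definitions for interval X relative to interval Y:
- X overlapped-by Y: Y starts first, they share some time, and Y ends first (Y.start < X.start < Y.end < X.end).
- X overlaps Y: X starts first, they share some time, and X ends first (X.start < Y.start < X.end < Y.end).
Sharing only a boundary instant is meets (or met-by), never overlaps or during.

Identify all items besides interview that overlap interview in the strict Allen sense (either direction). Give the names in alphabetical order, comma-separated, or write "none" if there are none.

build, onboarding, reindex, snapshot, sync_call

Target interview = [170, 349].
build [135, 209] → overlaps → yes.
load_test [135, 144] → before → no.
onboarding [220, 398] → overlapped-by → yes.
qa_pass [50, 106] → before → no.
rehearsal [189, 219] → during → no.
reindex [238, 444] → overlapped-by → yes.
retro [172, 349] → finishes → no.
snapshot [64, 274] → overlaps → yes.
sync_call [56, 172] → overlaps → yes.
Result: build, onboarding, reindex, snapshot, sync_call.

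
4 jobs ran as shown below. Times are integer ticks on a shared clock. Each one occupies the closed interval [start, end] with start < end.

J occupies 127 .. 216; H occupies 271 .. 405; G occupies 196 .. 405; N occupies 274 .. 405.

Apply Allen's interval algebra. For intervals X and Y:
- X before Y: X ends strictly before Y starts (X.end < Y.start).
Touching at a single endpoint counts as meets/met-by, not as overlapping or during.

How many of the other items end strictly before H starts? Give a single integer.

1

Target H = [271, 405].
G [196, 405] → finished-by → no.
J [127, 216] → before → counts.
N [274, 405] → finishes → no.
Total: 1.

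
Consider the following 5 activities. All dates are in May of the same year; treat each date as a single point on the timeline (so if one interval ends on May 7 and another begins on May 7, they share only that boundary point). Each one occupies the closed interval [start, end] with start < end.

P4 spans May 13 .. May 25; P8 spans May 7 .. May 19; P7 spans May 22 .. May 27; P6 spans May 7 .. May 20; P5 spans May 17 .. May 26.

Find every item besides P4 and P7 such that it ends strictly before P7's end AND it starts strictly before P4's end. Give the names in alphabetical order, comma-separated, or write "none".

Conditions: its end is strictly before P7's end (X.end < May 27) AND its start is strictly before P4's end (X.start < May 25).
P5: end May 26 < May 27? ✓; start May 17 < May 25? ✓ → yes.
P6: end May 20 < May 27? ✓; start May 7 < May 25? ✓ → yes.
P8: end May 19 < May 27? ✓; start May 7 < May 25? ✓ → yes.
Result: P5, P6, P8.

P5, P6, P8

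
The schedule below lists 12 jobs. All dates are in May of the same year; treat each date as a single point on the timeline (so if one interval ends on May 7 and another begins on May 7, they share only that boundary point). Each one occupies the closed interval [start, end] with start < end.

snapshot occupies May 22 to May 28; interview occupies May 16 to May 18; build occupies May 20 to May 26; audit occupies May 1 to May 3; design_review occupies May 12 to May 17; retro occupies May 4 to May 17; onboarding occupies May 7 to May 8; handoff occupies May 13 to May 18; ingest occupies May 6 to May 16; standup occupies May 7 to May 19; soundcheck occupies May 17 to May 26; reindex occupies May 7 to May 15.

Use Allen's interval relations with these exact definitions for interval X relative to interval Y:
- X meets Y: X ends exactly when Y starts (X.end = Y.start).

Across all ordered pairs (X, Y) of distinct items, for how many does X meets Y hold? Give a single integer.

3

Checking all 132 ordered pairs for relation 'meets'; matching pairs in alphabetical order:
(design_review, soundcheck): design_review meets soundcheck ✓
(ingest, interview): ingest meets interview ✓
(retro, soundcheck): retro meets soundcheck ✓
Count: 3.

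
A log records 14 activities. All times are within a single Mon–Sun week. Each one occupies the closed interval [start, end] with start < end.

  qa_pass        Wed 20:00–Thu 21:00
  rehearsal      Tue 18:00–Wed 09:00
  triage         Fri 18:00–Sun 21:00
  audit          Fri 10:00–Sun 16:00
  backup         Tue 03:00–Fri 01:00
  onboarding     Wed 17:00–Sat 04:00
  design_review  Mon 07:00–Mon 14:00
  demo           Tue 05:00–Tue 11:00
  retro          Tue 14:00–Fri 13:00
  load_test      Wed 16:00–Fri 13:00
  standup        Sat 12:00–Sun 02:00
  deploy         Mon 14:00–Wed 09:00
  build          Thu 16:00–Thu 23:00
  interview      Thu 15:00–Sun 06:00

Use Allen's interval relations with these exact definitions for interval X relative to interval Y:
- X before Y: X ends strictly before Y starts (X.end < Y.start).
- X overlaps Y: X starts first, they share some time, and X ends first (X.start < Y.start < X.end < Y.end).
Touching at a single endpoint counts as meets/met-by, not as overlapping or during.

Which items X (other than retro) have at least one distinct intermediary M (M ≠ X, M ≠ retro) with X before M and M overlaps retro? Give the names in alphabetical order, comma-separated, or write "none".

Target retro = [Tue 14:00, Fri 13:00].
Intermediaries M with M overlaps retro: backup, deploy.
Via backup — items with X before backup: design_review.
Via deploy — items with X before deploy: none.
Union: design_review.

design_review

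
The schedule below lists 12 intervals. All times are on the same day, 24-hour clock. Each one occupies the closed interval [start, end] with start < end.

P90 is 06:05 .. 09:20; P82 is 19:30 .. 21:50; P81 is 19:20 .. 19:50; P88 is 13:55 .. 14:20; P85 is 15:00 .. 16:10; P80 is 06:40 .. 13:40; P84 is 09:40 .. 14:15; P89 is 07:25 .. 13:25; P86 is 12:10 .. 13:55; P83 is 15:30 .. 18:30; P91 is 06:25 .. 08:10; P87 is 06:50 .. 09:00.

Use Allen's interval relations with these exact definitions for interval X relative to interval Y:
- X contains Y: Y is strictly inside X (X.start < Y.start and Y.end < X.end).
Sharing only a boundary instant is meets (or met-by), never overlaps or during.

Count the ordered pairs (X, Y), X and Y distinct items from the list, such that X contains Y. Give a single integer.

5

Checking all 132 ordered pairs for relation 'contains'; matching pairs in alphabetical order:
(P80, P87): P80 contains P87 ✓
(P80, P89): P80 contains P89 ✓
(P84, P86): P84 contains P86 ✓
(P90, P87): P90 contains P87 ✓
(P90, P91): P90 contains P91 ✓
Count: 5.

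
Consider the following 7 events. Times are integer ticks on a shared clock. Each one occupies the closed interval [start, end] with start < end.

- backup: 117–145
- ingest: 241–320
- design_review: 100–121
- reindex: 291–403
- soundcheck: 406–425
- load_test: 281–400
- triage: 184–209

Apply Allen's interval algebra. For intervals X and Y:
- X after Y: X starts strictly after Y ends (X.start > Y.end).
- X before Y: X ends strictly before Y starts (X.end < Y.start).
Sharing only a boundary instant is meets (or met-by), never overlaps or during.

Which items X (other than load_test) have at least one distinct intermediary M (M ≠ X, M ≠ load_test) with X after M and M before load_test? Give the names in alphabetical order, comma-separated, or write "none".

Target load_test = [281, 400].
Intermediaries M with M before load_test: backup, design_review, triage.
Via backup — items with X after backup: ingest, reindex, soundcheck, triage.
Via design_review — items with X after design_review: ingest, reindex, soundcheck, triage.
Via triage — items with X after triage: ingest, reindex, soundcheck.
Union: ingest, reindex, soundcheck, triage.

ingest, reindex, soundcheck, triage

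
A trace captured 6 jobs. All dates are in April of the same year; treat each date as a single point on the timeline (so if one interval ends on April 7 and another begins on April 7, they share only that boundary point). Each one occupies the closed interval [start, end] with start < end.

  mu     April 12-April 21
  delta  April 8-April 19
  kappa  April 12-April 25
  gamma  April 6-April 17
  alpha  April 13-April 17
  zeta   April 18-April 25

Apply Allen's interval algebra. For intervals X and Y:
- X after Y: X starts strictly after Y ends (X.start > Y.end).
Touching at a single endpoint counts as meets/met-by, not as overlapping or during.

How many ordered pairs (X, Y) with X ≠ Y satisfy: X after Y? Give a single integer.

2

Checking all 30 ordered pairs for relation 'after'; matching pairs in alphabetical order:
(zeta, alpha): zeta after alpha ✓
(zeta, gamma): zeta after gamma ✓
Count: 2.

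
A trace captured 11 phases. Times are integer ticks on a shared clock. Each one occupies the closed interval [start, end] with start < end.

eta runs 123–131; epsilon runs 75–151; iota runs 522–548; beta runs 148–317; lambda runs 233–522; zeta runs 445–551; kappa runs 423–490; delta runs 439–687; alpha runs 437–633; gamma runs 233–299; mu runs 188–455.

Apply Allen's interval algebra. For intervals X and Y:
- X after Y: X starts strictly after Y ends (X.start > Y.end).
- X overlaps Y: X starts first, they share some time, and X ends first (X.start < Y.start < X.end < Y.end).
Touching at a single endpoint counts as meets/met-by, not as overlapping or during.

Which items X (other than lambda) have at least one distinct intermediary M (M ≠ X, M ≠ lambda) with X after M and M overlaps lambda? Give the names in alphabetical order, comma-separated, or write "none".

alpha, delta, iota, kappa, zeta

Target lambda = [233, 522].
Intermediaries M with M overlaps lambda: beta, mu.
Via beta — items with X after beta: alpha, delta, iota, kappa, zeta.
Via mu — items with X after mu: iota.
Union: alpha, delta, iota, kappa, zeta.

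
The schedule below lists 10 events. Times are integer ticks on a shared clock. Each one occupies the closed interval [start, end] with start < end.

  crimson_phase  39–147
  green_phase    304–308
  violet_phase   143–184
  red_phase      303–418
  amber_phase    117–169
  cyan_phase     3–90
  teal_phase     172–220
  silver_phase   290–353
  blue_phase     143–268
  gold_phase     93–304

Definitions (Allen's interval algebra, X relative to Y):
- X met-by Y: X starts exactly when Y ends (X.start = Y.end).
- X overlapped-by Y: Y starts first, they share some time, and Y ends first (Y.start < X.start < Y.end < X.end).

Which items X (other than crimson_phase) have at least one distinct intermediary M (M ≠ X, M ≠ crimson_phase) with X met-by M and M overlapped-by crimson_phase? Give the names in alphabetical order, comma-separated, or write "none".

Target crimson_phase = [39, 147].
Intermediaries M with M overlapped-by crimson_phase: amber_phase, blue_phase, gold_phase, violet_phase.
Via amber_phase — items with X met-by amber_phase: none.
Via blue_phase — items with X met-by blue_phase: none.
Via gold_phase — items with X met-by gold_phase: green_phase.
Via violet_phase — items with X met-by violet_phase: none.
Union: green_phase.

green_phase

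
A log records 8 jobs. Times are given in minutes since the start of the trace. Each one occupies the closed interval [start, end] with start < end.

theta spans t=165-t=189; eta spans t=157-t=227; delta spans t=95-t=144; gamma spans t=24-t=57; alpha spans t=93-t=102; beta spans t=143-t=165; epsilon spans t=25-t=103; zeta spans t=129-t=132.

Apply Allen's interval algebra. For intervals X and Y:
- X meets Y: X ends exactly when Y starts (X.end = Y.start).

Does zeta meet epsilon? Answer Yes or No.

zeta = [t=129, t=132], epsilon = [t=25, t=103].
Actual relation of zeta to epsilon: after.
Asked whether 'meets' holds → No.

No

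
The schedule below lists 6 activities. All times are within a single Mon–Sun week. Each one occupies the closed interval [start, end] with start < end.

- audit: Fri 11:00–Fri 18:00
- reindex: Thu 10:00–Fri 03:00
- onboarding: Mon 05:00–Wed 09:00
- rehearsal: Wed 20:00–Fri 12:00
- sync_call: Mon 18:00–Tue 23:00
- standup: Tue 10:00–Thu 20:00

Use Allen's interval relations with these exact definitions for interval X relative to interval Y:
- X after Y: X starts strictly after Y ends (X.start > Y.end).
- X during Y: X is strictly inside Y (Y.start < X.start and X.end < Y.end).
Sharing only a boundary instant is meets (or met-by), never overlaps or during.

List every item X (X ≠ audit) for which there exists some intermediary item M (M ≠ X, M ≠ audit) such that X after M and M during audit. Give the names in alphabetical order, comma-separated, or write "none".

Target audit = [Fri 11:00, Fri 18:00].
Intermediaries M with M during audit: none.
Union: none.

none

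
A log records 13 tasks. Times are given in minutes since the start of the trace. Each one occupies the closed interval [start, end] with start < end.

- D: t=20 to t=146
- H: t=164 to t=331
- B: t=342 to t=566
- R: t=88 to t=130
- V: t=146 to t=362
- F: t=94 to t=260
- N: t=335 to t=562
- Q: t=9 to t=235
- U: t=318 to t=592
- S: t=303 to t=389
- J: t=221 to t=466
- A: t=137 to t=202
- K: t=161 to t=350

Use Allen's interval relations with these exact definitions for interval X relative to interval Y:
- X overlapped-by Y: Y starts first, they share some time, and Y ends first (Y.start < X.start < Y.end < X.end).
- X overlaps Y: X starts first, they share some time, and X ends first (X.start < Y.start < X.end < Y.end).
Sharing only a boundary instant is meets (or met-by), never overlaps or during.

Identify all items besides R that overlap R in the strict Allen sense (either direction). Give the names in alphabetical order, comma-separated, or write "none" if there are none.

F

Target R = [t=88, t=130].
A [t=137, t=202] → after → no.
B [t=342, t=566] → after → no.
D [t=20, t=146] → contains → no.
F [t=94, t=260] → overlapped-by → yes.
H [t=164, t=331] → after → no.
J [t=221, t=466] → after → no.
K [t=161, t=350] → after → no.
N [t=335, t=562] → after → no.
Q [t=9, t=235] → contains → no.
S [t=303, t=389] → after → no.
U [t=318, t=592] → after → no.
V [t=146, t=362] → after → no.
Result: F.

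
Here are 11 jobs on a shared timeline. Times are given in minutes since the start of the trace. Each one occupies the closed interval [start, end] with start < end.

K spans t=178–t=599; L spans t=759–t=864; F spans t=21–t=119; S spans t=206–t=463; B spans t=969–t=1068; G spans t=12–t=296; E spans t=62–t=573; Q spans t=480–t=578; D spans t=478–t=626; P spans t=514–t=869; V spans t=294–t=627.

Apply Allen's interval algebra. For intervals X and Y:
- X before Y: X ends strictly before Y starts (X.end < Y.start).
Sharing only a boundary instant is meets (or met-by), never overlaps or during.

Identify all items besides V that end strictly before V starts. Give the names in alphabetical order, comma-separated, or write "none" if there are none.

F

Target V = [t=294, t=627].
B [t=969, t=1068] → after → no.
D [t=478, t=626] → during → no.
E [t=62, t=573] → overlaps → no.
F [t=21, t=119] → before → yes.
G [t=12, t=296] → overlaps → no.
K [t=178, t=599] → overlaps → no.
L [t=759, t=864] → after → no.
P [t=514, t=869] → overlapped-by → no.
Q [t=480, t=578] → during → no.
S [t=206, t=463] → overlaps → no.
Result: F.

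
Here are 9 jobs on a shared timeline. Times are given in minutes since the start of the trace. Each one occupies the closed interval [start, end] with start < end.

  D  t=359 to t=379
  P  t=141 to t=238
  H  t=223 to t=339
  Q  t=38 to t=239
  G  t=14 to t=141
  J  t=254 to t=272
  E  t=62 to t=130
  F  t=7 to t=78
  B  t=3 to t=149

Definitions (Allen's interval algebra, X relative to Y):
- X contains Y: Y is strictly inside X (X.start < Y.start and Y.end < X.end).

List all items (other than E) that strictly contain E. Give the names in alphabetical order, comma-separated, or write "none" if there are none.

Target E = [t=62, t=130].
B [t=3, t=149] → contains → yes.
D [t=359, t=379] → after → no.
F [t=7, t=78] → overlaps → no.
G [t=14, t=141] → contains → yes.
H [t=223, t=339] → after → no.
J [t=254, t=272] → after → no.
P [t=141, t=238] → after → no.
Q [t=38, t=239] → contains → yes.
Result: B, G, Q.

B, G, Q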